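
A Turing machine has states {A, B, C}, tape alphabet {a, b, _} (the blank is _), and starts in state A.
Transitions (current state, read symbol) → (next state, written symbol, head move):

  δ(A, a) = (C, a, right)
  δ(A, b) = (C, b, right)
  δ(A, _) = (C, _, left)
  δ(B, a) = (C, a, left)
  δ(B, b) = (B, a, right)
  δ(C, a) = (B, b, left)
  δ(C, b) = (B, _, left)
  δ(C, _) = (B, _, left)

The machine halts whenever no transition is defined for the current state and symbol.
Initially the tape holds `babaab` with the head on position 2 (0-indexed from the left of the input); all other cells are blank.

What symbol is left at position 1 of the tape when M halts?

b

state=A head=2 tape=__ba[b]aab   (A,b)→(C,b,right)
state=C head=3 tape=__bab[a]ab   (C,a)→(B,b,left)
state=B head=2 tape=__ba[b]bab   (B,b)→(B,a,right)
state=B head=3 tape=__baa[b]ab   (B,b)→(B,a,right)
state=B head=4 tape=__baaa[a]b   (B,a)→(C,a,left)
state=C head=3 tape=__baa[a]ab   (C,a)→(B,b,left)
state=B head=2 tape=__ba[a]bab   (B,a)→(C,a,left)
state=C head=1 tape=__b[a]abab   (C,a)→(B,b,left)
state=B head=0 tape=__[b]babab   (B,b)→(B,a,right)
state=B head=1 tape=__a[b]abab   (B,b)→(B,a,right)
state=B head=2 tape=__aa[a]bab   (B,a)→(C,a,left)
state=C head=1 tape=__a[a]abab   (C,a)→(B,b,left)
state=B head=0 tape=__[a]babab   (B,a)→(C,a,left)
state=C head=-1 tape=_[_]ababab   (C,_)→(B,_,left)
state=B head=-2 tape=[_]_ababab
Cell 1 holds b when M halts.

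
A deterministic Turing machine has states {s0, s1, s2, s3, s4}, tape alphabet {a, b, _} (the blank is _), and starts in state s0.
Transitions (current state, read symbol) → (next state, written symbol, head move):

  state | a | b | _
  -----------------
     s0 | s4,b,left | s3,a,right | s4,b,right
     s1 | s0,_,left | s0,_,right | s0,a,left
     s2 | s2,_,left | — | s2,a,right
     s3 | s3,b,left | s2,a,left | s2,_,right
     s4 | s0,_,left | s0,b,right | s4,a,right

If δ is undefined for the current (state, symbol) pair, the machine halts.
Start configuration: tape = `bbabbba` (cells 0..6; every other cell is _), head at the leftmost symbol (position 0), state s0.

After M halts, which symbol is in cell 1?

a

s0 | ___[b]babbba   read b → write a, move right, go to s3
s3 | ___a[b]abbba   read b → write a, move left, go to s2
s2 | ___[a]aabbba   read a → write _, move left, go to s2
s2 | __[_]_aabbba   read _ → write a, move right, go to s2
s2 | __a[_]aabbba   read _ → write a, move right, go to s2
s2 | __aa[a]abbba   read a → write _, move left, go to s2
s2 | __a[a]_abbba   read a → write _, move left, go to s2
s2 | __[a]__abbba   read a → write _, move left, go to s2
s2 | _[_]___abbba   read _ → write a, move right, go to s2
s2 | _a[_]__abbba   read _ → write a, move right, go to s2
s2 | _aa[_]_abbba   read _ → write a, move right, go to s2
s2 | _aaa[_]abbba   read _ → write a, move right, go to s2
s2 | _aaaa[a]bbba   read a → write _, move left, go to s2
s2 | _aaa[a]_bbba   read a → write _, move left, go to s2
s2 | _aa[a]__bbba   read a → write _, move left, go to s2
s2 | _a[a]___bbba   read a → write _, move left, go to s2
s2 | _[a]____bbba   read a → write _, move left, go to s2
s2 | [_]_____bbba   read _ → write a, move right, go to s2
s2 | a[_]____bbba   read _ → write a, move right, go to s2
s2 | aa[_]___bbba   read _ → write a, move right, go to s2
s2 | aaa[_]__bbba   read _ → write a, move right, go to s2
s2 | aaaa[_]_bbba   read _ → write a, move right, go to s2
s2 | aaaaa[_]bbba   read _ → write a, move right, go to s2
s2 | aaaaaa[b]bba
Cell 1 holds a when M halts.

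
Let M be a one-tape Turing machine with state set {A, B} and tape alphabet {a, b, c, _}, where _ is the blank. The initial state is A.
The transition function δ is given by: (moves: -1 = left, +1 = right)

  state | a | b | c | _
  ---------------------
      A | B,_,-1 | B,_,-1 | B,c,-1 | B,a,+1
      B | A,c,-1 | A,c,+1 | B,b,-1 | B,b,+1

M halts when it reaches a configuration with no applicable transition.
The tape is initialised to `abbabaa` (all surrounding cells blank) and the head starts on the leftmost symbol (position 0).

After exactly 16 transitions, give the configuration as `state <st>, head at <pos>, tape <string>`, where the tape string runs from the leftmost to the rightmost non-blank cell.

A | __[a]bbabaa   read a → write _, move -1, go to B
B | _[_]_bbabaa   read _ → write b, move +1, go to B
B | _b[_]bbabaa   read _ → write b, move +1, go to B
B | _bb[b]babaa   read b → write c, move +1, go to A
A | _bbc[b]abaa   read b → write _, move -1, go to B
B | _bb[c]_abaa   read c → write b, move -1, go to B
B | _b[b]b_abaa   read b → write c, move +1, go to A
A | _bc[b]_abaa   read b → write _, move -1, go to B
B | _b[c]__abaa   read c → write b, move -1, go to B
B | _[b]b__abaa   read b → write c, move +1, go to A
A | _c[b]__abaa   read b → write _, move -1, go to B
B | _[c]___abaa   read c → write b, move -1, go to B
B | [_]b___abaa   read _ → write b, move +1, go to B
B | b[b]___abaa   read b → write c, move +1, go to A
A | bc[_]__abaa   read _ → write a, move +1, go to B
B | bca[_]_abaa   read _ → write b, move +1, go to B
B | bcab[_]abaa
After 16 steps: state B, head at 2, tape bcab_abaa.

state B, head at 2, tape bcab_abaa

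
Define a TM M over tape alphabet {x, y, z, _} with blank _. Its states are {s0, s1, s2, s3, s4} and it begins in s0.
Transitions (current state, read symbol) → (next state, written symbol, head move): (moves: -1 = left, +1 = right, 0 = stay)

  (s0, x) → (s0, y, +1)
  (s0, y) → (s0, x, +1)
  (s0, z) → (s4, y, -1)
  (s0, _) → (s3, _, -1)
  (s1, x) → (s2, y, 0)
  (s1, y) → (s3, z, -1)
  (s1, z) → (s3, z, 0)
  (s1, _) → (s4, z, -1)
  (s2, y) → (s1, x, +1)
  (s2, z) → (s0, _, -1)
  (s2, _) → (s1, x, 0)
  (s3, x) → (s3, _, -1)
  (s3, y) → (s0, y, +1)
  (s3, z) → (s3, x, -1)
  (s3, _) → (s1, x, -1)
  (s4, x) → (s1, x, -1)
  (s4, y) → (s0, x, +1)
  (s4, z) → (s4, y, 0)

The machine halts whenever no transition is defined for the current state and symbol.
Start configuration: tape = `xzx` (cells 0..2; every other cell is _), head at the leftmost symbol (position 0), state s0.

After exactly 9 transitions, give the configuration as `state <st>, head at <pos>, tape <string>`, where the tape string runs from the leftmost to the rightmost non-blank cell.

s0 | [x]zx_   read x → write y, move +1, go to s0
s0 | y[z]x_   read z → write y, move -1, go to s4
s4 | [y]yx_   read y → write x, move +1, go to s0
s0 | x[y]x_   read y → write x, move +1, go to s0
s0 | xx[x]_   read x → write y, move +1, go to s0
s0 | xxy[_]   read _ → write _, move -1, go to s3
s3 | xx[y]_   read y → write y, move +1, go to s0
s0 | xxy[_]   read _ → write _, move -1, go to s3
s3 | xx[y]_   read y → write y, move +1, go to s0
s0 | xxy[_]
After 9 steps: state s0, head at 3, tape xxy.

state s0, head at 3, tape xxy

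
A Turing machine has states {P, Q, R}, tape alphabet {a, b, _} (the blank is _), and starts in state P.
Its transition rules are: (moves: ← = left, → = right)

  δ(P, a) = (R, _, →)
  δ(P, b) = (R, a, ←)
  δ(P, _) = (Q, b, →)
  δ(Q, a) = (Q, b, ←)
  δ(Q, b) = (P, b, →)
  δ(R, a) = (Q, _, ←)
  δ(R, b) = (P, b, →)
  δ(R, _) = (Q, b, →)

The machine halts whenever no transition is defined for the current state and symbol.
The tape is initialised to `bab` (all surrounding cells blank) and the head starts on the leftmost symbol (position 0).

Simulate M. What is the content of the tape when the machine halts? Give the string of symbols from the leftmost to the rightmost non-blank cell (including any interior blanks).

b__b

P | _[b]ab   read b → write a, move ←, go to R
R | [_]aab   read _ → write b, move →, go to Q
Q | b[a]ab   read a → write b, move ←, go to Q
Q | [b]bab   read b → write b, move →, go to P
P | b[b]ab   read b → write a, move ←, go to R
R | [b]aab   read b → write b, move →, go to P
P | b[a]ab   read a → write _, move →, go to R
R | b_[a]b   read a → write _, move ←, go to Q
Q | b[_]_b
The non-blank tape span at halt is b__b.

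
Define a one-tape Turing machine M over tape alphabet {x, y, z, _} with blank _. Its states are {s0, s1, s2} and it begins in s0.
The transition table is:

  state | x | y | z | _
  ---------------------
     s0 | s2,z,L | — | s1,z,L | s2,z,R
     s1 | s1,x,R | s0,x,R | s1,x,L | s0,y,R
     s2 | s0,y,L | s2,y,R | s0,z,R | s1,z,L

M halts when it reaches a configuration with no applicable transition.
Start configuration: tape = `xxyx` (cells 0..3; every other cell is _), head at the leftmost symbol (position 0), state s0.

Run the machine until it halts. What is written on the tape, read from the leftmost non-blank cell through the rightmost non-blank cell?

s0 | ___[x]xyx   read x → write z, move L, go to s2
s2 | __[_]zxyx   read _ → write z, move L, go to s1
s1 | _[_]zzxyx   read _ → write y, move R, go to s0
s0 | _y[z]zxyx   read z → write z, move L, go to s1
s1 | _[y]zzxyx   read y → write x, move R, go to s0
s0 | _x[z]zxyx   read z → write z, move L, go to s1
s1 | _[x]zzxyx   read x → write x, move R, go to s1
s1 | _x[z]zxyx   read z → write x, move L, go to s1
s1 | _[x]xzxyx   read x → write x, move R, go to s1
s1 | _x[x]zxyx   read x → write x, move R, go to s1
s1 | _xx[z]xyx   read z → write x, move L, go to s1
s1 | _x[x]xxyx   read x → write x, move R, go to s1
s1 | _xx[x]xyx   read x → write x, move R, go to s1
s1 | _xxx[x]yx   read x → write x, move R, go to s1
s1 | _xxxx[y]x   read y → write x, move R, go to s0
s0 | _xxxxx[x]   read x → write z, move L, go to s2
s2 | _xxxx[x]z   read x → write y, move L, go to s0
s0 | _xxx[x]yz   read x → write z, move L, go to s2
s2 | _xx[x]zyz   read x → write y, move L, go to s0
s0 | _x[x]yzyz   read x → write z, move L, go to s2
s2 | _[x]zyzyz   read x → write y, move L, go to s0
s0 | [_]yzyzyz   read _ → write z, move R, go to s2
s2 | z[y]zyzyz   read y → write y, move R, go to s2
s2 | zy[z]yzyz   read z → write z, move R, go to s0
s0 | zyz[y]zyz
The non-blank tape span at halt is zyzyzyz.

zyzyzyz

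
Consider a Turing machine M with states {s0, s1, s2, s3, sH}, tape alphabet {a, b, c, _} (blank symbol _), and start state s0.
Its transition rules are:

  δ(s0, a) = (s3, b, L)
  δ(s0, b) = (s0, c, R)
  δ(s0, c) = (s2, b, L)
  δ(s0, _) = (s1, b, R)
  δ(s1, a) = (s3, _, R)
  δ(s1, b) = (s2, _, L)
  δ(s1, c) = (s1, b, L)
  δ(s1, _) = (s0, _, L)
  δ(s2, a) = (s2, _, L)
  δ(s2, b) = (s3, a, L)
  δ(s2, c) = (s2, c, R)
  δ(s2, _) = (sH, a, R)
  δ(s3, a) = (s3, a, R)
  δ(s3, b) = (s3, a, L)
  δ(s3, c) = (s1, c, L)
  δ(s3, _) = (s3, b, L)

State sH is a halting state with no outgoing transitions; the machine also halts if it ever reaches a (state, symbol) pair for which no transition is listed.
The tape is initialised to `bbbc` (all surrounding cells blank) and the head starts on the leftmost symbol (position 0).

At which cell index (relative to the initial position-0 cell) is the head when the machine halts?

-2

s0 | ____[b]bbc   read b → write c, move R, go to s0
s0 | ____c[b]bc   read b → write c, move R, go to s0
s0 | ____cc[b]c   read b → write c, move R, go to s0
s0 | ____ccc[c]   read c → write b, move L, go to s2
s2 | ____cc[c]b   read c → write c, move R, go to s2
s2 | ____ccc[b]   read b → write a, move L, go to s3
s3 | ____cc[c]a   read c → write c, move L, go to s1
s1 | ____c[c]ca   read c → write b, move L, go to s1
s1 | ____[c]bca   read c → write b, move L, go to s1
s1 | ___[_]bbca   read _ → write _, move L, go to s0
s0 | __[_]_bbca   read _ → write b, move R, go to s1
s1 | __b[_]bbca   read _ → write _, move L, go to s0
s0 | __[b]_bbca   read b → write c, move R, go to s0
s0 | __c[_]bbca   read _ → write b, move R, go to s1
s1 | __cb[b]bca   read b → write _, move L, go to s2
s2 | __c[b]_bca   read b → write a, move L, go to s3
s3 | __[c]a_bca   read c → write c, move L, go to s1
s1 | _[_]ca_bca   read _ → write _, move L, go to s0
s0 | [_]_ca_bca   read _ → write b, move R, go to s1
s1 | b[_]ca_bca   read _ → write _, move L, go to s0
s0 | [b]_ca_bca   read b → write c, move R, go to s0
s0 | c[_]ca_bca   read _ → write b, move R, go to s1
s1 | cb[c]a_bca   read c → write b, move L, go to s1
s1 | c[b]ba_bca   read b → write _, move L, go to s2
s2 | [c]_ba_bca   read c → write c, move R, go to s2
s2 | c[_]ba_bca   read _ → write a, move R, go to sH
sH | ca[b]a_bca
At halt the head is at cell -2.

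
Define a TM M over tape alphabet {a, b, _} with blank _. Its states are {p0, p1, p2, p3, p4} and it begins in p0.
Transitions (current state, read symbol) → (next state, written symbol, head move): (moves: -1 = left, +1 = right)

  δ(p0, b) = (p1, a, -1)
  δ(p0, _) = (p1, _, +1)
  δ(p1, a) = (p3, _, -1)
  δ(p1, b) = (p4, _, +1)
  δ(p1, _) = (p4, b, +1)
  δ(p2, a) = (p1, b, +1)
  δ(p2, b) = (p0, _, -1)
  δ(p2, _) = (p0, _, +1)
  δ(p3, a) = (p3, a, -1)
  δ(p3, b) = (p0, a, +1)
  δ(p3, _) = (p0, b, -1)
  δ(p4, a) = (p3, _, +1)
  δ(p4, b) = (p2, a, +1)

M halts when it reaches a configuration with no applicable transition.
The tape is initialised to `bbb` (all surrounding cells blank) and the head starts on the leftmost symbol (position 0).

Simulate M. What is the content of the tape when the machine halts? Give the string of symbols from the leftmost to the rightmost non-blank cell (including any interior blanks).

p0 | __[b]bb   read b → write a, move -1, go to p1
p1 | _[_]abb   read _ → write b, move +1, go to p4
p4 | _b[a]bb   read a → write _, move +1, go to p3
p3 | _b_[b]b   read b → write a, move +1, go to p0
p0 | _b_a[b]   read b → write a, move -1, go to p1
p1 | _b_[a]a   read a → write _, move -1, go to p3
p3 | _b[_]_a   read _ → write b, move -1, go to p0
p0 | _[b]b_a   read b → write a, move -1, go to p1
p1 | [_]ab_a   read _ → write b, move +1, go to p4
p4 | b[a]b_a   read a → write _, move +1, go to p3
p3 | b_[b]_a   read b → write a, move +1, go to p0
p0 | b_a[_]a   read _ → write _, move +1, go to p1
p1 | b_a_[a]   read a → write _, move -1, go to p3
p3 | b_a[_]_   read _ → write b, move -1, go to p0
p0 | b_[a]b_
The non-blank tape span at halt is b_ab.

b_ab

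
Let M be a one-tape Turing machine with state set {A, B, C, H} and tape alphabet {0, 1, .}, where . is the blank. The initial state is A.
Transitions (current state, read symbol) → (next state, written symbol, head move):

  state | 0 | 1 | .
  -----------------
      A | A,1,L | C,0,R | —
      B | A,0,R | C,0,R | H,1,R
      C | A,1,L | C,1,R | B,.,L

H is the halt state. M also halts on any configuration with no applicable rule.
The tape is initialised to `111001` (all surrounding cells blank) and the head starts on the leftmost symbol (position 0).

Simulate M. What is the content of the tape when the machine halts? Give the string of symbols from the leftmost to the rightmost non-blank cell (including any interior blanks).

010010

A | [1]11001.   read 1 → write 0, move R, go to C
C | 0[1]1001.   read 1 → write 1, move R, go to C
C | 01[1]001.   read 1 → write 1, move R, go to C
C | 011[0]01.   read 0 → write 1, move L, go to A
A | 01[1]101.   read 1 → write 0, move R, go to C
C | 010[1]01.   read 1 → write 1, move R, go to C
C | 0101[0]1.   read 0 → write 1, move L, go to A
A | 010[1]11.   read 1 → write 0, move R, go to C
C | 0100[1]1.   read 1 → write 1, move R, go to C
C | 01001[1].   read 1 → write 1, move R, go to C
C | 010011[.]   read . → write ., move L, go to B
B | 01001[1].   read 1 → write 0, move R, go to C
C | 010010[.]   read . → write ., move L, go to B
B | 01001[0].   read 0 → write 0, move R, go to A
A | 010010[.]
The non-blank tape span at halt is 010010.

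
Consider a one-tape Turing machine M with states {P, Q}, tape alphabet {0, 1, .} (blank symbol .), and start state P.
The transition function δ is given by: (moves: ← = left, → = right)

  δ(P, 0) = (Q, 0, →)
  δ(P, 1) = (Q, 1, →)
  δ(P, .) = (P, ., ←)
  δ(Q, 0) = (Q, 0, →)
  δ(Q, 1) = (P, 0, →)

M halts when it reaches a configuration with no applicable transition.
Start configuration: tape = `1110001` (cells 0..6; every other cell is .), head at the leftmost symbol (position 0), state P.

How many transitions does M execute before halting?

9

state=P head=0 tape=[1]110001.   (P,1)→(Q,1,→)
state=Q head=1 tape=1[1]10001.   (Q,1)→(P,0,→)
state=P head=2 tape=10[1]0001.   (P,1)→(Q,1,→)
state=Q head=3 tape=101[0]001.   (Q,0)→(Q,0,→)
state=Q head=4 tape=1010[0]01.   (Q,0)→(Q,0,→)
state=Q head=5 tape=10100[0]1.   (Q,0)→(Q,0,→)
state=Q head=6 tape=101000[1].   (Q,1)→(P,0,→)
state=P head=7 tape=1010000[.]   (P,.)→(P,.,←)
state=P head=6 tape=101000[0].   (P,0)→(Q,0,→)
state=Q head=7 tape=1010000[.]
M halts after 9 transitions.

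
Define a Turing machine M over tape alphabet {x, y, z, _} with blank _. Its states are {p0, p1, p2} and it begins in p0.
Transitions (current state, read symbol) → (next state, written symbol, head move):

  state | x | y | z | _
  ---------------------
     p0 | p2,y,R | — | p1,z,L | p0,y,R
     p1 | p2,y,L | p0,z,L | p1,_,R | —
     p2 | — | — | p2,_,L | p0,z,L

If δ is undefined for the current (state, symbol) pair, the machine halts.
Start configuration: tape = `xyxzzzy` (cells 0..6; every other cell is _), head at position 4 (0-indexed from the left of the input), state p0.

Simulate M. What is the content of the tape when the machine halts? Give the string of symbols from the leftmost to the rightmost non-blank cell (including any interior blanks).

xyy_zzz

p0 | xyxz[z]zy   read z → write z, move L, go to p1
p1 | xyx[z]zzy   read z → write _, move R, go to p1
p1 | xyx_[z]zy   read z → write _, move R, go to p1
p1 | xyx__[z]y   read z → write _, move R, go to p1
p1 | xyx___[y]   read y → write z, move L, go to p0
p0 | xyx__[_]z   read _ → write y, move R, go to p0
p0 | xyx__y[z]   read z → write z, move L, go to p1
p1 | xyx__[y]z   read y → write z, move L, go to p0
p0 | xyx_[_]zz   read _ → write y, move R, go to p0
p0 | xyx_y[z]z   read z → write z, move L, go to p1
p1 | xyx_[y]zz   read y → write z, move L, go to p0
p0 | xyx[_]zzz   read _ → write y, move R, go to p0
p0 | xyxy[z]zz   read z → write z, move L, go to p1
p1 | xyx[y]zzz   read y → write z, move L, go to p0
p0 | xy[x]zzzz   read x → write y, move R, go to p2
p2 | xyy[z]zzz   read z → write _, move L, go to p2
p2 | xy[y]_zzz
The non-blank tape span at halt is xyy_zzz.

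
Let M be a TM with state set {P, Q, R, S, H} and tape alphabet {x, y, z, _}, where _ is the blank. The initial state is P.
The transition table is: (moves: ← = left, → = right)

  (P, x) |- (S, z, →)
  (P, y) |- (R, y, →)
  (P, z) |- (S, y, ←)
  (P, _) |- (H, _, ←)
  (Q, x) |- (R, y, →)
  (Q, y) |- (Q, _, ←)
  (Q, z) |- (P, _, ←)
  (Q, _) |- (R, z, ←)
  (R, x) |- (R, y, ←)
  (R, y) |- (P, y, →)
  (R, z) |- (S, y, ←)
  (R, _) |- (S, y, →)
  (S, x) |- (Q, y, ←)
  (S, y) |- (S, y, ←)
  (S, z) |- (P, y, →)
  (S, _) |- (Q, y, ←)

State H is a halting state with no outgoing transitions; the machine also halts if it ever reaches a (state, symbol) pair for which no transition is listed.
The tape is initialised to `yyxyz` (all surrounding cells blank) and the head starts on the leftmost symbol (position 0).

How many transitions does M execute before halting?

P | ___[y]yxyz_   read y → write y, move →, go to R
R | ___y[y]xyz_   read y → write y, move →, go to P
P | ___yy[x]yz_   read x → write z, move →, go to S
S | ___yyz[y]z_   read y → write y, move ←, go to S
S | ___yy[z]yz_   read z → write y, move →, go to P
P | ___yyy[y]z_   read y → write y, move →, go to R
R | ___yyyy[z]_   read z → write y, move ←, go to S
S | ___yyy[y]y_   read y → write y, move ←, go to S
S | ___yy[y]yy_   read y → write y, move ←, go to S
S | ___y[y]yyy_   read y → write y, move ←, go to S
S | ___[y]yyyy_   read y → write y, move ←, go to S
S | __[_]yyyyy_   read _ → write y, move ←, go to Q
Q | _[_]yyyyyy_   read _ → write z, move ←, go to R
R | [_]zyyyyyy_   read _ → write y, move →, go to S
S | y[z]yyyyyy_   read z → write y, move →, go to P
P | yy[y]yyyyy_   read y → write y, move →, go to R
R | yyy[y]yyyy_   read y → write y, move →, go to P
P | yyyy[y]yyy_   read y → write y, move →, go to R
R | yyyyy[y]yy_   read y → write y, move →, go to P
P | yyyyyy[y]y_   read y → write y, move →, go to R
R | yyyyyyy[y]_   read y → write y, move →, go to P
P | yyyyyyyy[_]   read _ → write _, move ←, go to H
H | yyyyyyy[y]_
M halts after 22 transitions.

22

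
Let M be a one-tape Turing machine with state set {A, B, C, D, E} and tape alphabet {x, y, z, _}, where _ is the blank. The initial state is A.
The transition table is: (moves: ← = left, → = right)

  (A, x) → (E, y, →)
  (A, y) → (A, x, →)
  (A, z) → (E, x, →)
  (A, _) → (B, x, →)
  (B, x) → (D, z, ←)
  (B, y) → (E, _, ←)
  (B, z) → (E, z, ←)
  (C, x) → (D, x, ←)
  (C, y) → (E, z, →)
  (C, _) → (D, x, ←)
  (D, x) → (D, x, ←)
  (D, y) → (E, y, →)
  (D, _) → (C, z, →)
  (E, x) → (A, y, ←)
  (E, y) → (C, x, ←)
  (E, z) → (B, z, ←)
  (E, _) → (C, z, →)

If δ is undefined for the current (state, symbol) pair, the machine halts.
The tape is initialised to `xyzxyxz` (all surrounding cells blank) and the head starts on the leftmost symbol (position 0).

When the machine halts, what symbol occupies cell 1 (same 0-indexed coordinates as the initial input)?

x

state=A head=0 tape=_[x]yzxyxz   (A,x)→(E,y,→)
state=E head=1 tape=_y[y]zxyxz   (E,y)→(C,x,←)
state=C head=0 tape=_[y]xzxyxz   (C,y)→(E,z,→)
state=E head=1 tape=_z[x]zxyxz   (E,x)→(A,y,←)
state=A head=0 tape=_[z]yzxyxz   (A,z)→(E,x,→)
state=E head=1 tape=_x[y]zxyxz   (E,y)→(C,x,←)
state=C head=0 tape=_[x]xzxyxz   (C,x)→(D,x,←)
state=D head=-1 tape=[_]xxzxyxz   (D,_)→(C,z,→)
state=C head=0 tape=z[x]xzxyxz   (C,x)→(D,x,←)
state=D head=-1 tape=[z]xxzxyxz
Cell 1 holds x when M halts.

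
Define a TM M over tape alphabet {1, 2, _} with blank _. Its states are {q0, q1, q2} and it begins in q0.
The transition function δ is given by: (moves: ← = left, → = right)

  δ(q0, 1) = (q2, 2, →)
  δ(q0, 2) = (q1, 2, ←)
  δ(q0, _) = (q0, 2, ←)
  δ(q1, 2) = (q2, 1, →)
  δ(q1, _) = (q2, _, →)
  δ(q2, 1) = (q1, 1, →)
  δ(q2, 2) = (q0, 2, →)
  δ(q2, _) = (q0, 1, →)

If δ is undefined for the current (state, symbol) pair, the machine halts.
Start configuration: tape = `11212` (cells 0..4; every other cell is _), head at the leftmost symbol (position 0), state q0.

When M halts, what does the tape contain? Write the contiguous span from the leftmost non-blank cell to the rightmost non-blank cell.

q0 | [1]1212____   read 1 → write 2, move →, go to q2
q2 | 2[1]212____   read 1 → write 1, move →, go to q1
q1 | 21[2]12____   read 2 → write 1, move →, go to q2
q2 | 211[1]2____   read 1 → write 1, move →, go to q1
q1 | 2111[2]____   read 2 → write 1, move →, go to q2
q2 | 21111[_]___   read _ → write 1, move →, go to q0
q0 | 211111[_]__   read _ → write 2, move ←, go to q0
q0 | 21111[1]2__   read 1 → write 2, move →, go to q2
q2 | 211112[2]__   read 2 → write 2, move →, go to q0
q0 | 2111122[_]_   read _ → write 2, move ←, go to q0
q0 | 211112[2]2_   read 2 → write 2, move ←, go to q1
q1 | 21111[2]22_   read 2 → write 1, move →, go to q2
q2 | 211111[2]2_   read 2 → write 2, move →, go to q0
q0 | 2111112[2]_   read 2 → write 2, move ←, go to q1
q1 | 211111[2]2_   read 2 → write 1, move →, go to q2
q2 | 2111111[2]_   read 2 → write 2, move →, go to q0
q0 | 21111112[_]   read _ → write 2, move ←, go to q0
q0 | 2111111[2]2   read 2 → write 2, move ←, go to q1
q1 | 211111[1]22
The non-blank tape span at halt is 211111122.

211111122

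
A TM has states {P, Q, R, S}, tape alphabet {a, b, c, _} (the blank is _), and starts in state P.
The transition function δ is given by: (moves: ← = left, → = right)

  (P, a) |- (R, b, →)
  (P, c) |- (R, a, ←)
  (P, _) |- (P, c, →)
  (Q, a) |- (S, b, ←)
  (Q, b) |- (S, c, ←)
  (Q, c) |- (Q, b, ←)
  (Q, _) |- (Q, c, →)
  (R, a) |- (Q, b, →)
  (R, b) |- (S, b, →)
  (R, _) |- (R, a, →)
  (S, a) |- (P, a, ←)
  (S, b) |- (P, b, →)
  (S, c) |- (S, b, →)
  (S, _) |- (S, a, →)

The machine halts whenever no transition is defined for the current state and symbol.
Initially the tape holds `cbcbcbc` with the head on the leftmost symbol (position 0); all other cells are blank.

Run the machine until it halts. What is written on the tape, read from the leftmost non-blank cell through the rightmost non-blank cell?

P | _[c]bcbcbc   read c → write a, move ←, go to R
R | [_]abcbcbc   read _ → write a, move →, go to R
R | a[a]bcbcbc   read a → write b, move →, go to Q
Q | ab[b]cbcbc   read b → write c, move ←, go to S
S | a[b]ccbcbc   read b → write b, move →, go to P
P | ab[c]cbcbc   read c → write a, move ←, go to R
R | a[b]acbcbc   read b → write b, move →, go to S
S | ab[a]cbcbc   read a → write a, move ←, go to P
P | a[b]acbcbc
The non-blank tape span at halt is abacbcbc.

abacbcbc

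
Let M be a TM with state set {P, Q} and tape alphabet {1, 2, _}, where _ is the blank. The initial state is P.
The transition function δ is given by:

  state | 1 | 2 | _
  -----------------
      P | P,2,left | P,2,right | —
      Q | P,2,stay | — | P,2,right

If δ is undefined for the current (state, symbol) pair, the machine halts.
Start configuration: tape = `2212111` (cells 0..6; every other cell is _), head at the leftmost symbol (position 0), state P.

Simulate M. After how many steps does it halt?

state=P head=0 tape=[2]212111_   (P,2)→(P,2,right)
state=P head=1 tape=2[2]12111_   (P,2)→(P,2,right)
state=P head=2 tape=22[1]2111_   (P,1)→(P,2,left)
state=P head=1 tape=2[2]22111_   (P,2)→(P,2,right)
state=P head=2 tape=22[2]2111_   (P,2)→(P,2,right)
state=P head=3 tape=222[2]111_   (P,2)→(P,2,right)
state=P head=4 tape=2222[1]11_   (P,1)→(P,2,left)
state=P head=3 tape=222[2]211_   (P,2)→(P,2,right)
state=P head=4 tape=2222[2]11_   (P,2)→(P,2,right)
state=P head=5 tape=22222[1]1_   (P,1)→(P,2,left)
state=P head=4 tape=2222[2]21_   (P,2)→(P,2,right)
state=P head=5 tape=22222[2]1_   (P,2)→(P,2,right)
state=P head=6 tape=222222[1]_   (P,1)→(P,2,left)
state=P head=5 tape=22222[2]2_   (P,2)→(P,2,right)
state=P head=6 tape=222222[2]_   (P,2)→(P,2,right)
state=P head=7 tape=2222222[_]
M halts after 15 transitions.

15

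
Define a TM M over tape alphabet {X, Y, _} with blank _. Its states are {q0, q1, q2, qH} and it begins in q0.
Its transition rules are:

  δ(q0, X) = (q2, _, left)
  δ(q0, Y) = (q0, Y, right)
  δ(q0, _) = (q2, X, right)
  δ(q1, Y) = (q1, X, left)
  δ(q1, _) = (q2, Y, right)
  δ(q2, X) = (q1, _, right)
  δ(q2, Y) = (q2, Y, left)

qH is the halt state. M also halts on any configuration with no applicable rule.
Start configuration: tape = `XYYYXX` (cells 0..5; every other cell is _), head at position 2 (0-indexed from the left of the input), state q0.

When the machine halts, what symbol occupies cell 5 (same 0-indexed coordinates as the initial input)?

_

q0 | XY[Y]YXX__   read Y → write Y, move right, go to q0
q0 | XYY[Y]XX__   read Y → write Y, move right, go to q0
q0 | XYYY[X]X__   read X → write _, move left, go to q2
q2 | XYY[Y]_X__   read Y → write Y, move left, go to q2
q2 | XY[Y]Y_X__   read Y → write Y, move left, go to q2
q2 | X[Y]YY_X__   read Y → write Y, move left, go to q2
q2 | [X]YYY_X__   read X → write _, move right, go to q1
q1 | _[Y]YY_X__   read Y → write X, move left, go to q1
q1 | [_]XYY_X__   read _ → write Y, move right, go to q2
q2 | Y[X]YY_X__   read X → write _, move right, go to q1
q1 | Y_[Y]Y_X__   read Y → write X, move left, go to q1
q1 | Y[_]XY_X__   read _ → write Y, move right, go to q2
q2 | YY[X]Y_X__   read X → write _, move right, go to q1
q1 | YY_[Y]_X__   read Y → write X, move left, go to q1
q1 | YY[_]X_X__   read _ → write Y, move right, go to q2
q2 | YYY[X]_X__   read X → write _, move right, go to q1
q1 | YYY_[_]X__   read _ → write Y, move right, go to q2
q2 | YYY_Y[X]__   read X → write _, move right, go to q1
q1 | YYY_Y_[_]_   read _ → write Y, move right, go to q2
q2 | YYY_Y_Y[_]
Cell 5 holds _ when M halts.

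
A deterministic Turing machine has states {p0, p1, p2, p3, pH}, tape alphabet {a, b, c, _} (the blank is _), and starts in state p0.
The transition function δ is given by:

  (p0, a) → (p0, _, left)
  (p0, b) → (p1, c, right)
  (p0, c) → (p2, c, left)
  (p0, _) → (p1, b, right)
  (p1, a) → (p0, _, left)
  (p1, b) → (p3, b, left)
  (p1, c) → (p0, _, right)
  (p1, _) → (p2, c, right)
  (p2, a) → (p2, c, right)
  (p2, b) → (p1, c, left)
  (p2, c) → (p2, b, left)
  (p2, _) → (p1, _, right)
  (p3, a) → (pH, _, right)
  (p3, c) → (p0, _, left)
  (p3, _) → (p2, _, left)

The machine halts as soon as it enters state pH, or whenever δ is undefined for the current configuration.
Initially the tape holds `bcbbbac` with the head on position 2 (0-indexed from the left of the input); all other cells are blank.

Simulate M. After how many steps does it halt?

22

state=p0 head=2 tape=___bc[b]bbac   (p0,b)→(p1,c,right)
state=p1 head=3 tape=___bcc[b]bac   (p1,b)→(p3,b,left)
state=p3 head=2 tape=___bc[c]bbac   (p3,c)→(p0,_,left)
state=p0 head=1 tape=___b[c]_bbac   (p0,c)→(p2,c,left)
state=p2 head=0 tape=___[b]c_bbac   (p2,b)→(p1,c,left)
state=p1 head=-1 tape=__[_]cc_bbac   (p1,_)→(p2,c,right)
state=p2 head=0 tape=__c[c]c_bbac   (p2,c)→(p2,b,left)
state=p2 head=-1 tape=__[c]bc_bbac   (p2,c)→(p2,b,left)
state=p2 head=-2 tape=_[_]bbc_bbac   (p2,_)→(p1,_,right)
state=p1 head=-1 tape=__[b]bc_bbac   (p1,b)→(p3,b,left)
state=p3 head=-2 tape=_[_]bbc_bbac   (p3,_)→(p2,_,left)
state=p2 head=-3 tape=[_]_bbc_bbac   (p2,_)→(p1,_,right)
state=p1 head=-2 tape=_[_]bbc_bbac   (p1,_)→(p2,c,right)
state=p2 head=-1 tape=_c[b]bc_bbac   (p2,b)→(p1,c,left)
state=p1 head=-2 tape=_[c]cbc_bbac   (p1,c)→(p0,_,right)
state=p0 head=-1 tape=__[c]bc_bbac   (p0,c)→(p2,c,left)
state=p2 head=-2 tape=_[_]cbc_bbac   (p2,_)→(p1,_,right)
state=p1 head=-1 tape=__[c]bc_bbac   (p1,c)→(p0,_,right)
state=p0 head=0 tape=___[b]c_bbac   (p0,b)→(p1,c,right)
state=p1 head=1 tape=___c[c]_bbac   (p1,c)→(p0,_,right)
state=p0 head=2 tape=___c_[_]bbac   (p0,_)→(p1,b,right)
state=p1 head=3 tape=___c_b[b]bac   (p1,b)→(p3,b,left)
state=p3 head=2 tape=___c_[b]bbac
M halts after 22 transitions.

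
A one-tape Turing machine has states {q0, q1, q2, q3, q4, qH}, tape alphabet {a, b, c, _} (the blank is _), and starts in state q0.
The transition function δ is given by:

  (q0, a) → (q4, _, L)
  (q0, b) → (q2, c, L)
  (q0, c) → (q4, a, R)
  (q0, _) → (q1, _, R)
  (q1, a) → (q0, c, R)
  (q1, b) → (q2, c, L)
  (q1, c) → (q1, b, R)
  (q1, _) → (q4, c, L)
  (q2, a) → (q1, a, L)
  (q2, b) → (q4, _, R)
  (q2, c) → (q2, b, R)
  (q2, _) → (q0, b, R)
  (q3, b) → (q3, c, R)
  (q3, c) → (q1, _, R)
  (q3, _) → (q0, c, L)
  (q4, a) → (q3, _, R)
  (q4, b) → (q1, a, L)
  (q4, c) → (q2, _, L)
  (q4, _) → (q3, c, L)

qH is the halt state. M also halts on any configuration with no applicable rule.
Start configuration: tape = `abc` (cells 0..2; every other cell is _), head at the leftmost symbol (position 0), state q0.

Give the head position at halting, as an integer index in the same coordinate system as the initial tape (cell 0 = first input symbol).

3

state=q0 head=0 tape=___[a]bc__   (q0,a)→(q4,_,L)
state=q4 head=-1 tape=__[_]_bc__   (q4,_)→(q3,c,L)
state=q3 head=-2 tape=_[_]c_bc__   (q3,_)→(q0,c,L)
state=q0 head=-3 tape=[_]cc_bc__   (q0,_)→(q1,_,R)
state=q1 head=-2 tape=_[c]c_bc__   (q1,c)→(q1,b,R)
state=q1 head=-1 tape=_b[c]_bc__   (q1,c)→(q1,b,R)
state=q1 head=0 tape=_bb[_]bc__   (q1,_)→(q4,c,L)
state=q4 head=-1 tape=_b[b]cbc__   (q4,b)→(q1,a,L)
state=q1 head=-2 tape=_[b]acbc__   (q1,b)→(q2,c,L)
state=q2 head=-3 tape=[_]cacbc__   (q2,_)→(q0,b,R)
state=q0 head=-2 tape=b[c]acbc__   (q0,c)→(q4,a,R)
state=q4 head=-1 tape=ba[a]cbc__   (q4,a)→(q3,_,R)
state=q3 head=0 tape=ba_[c]bc__   (q3,c)→(q1,_,R)
state=q1 head=1 tape=ba__[b]c__   (q1,b)→(q2,c,L)
state=q2 head=0 tape=ba_[_]cc__   (q2,_)→(q0,b,R)
state=q0 head=1 tape=ba_b[c]c__   (q0,c)→(q4,a,R)
state=q4 head=2 tape=ba_ba[c]__   (q4,c)→(q2,_,L)
state=q2 head=1 tape=ba_b[a]___   (q2,a)→(q1,a,L)
state=q1 head=0 tape=ba_[b]a___   (q1,b)→(q2,c,L)
state=q2 head=-1 tape=ba[_]ca___   (q2,_)→(q0,b,R)
state=q0 head=0 tape=bab[c]a___   (q0,c)→(q4,a,R)
state=q4 head=1 tape=baba[a]___   (q4,a)→(q3,_,R)
state=q3 head=2 tape=baba_[_]__   (q3,_)→(q0,c,L)
state=q0 head=1 tape=baba[_]c__   (q0,_)→(q1,_,R)
state=q1 head=2 tape=baba_[c]__   (q1,c)→(q1,b,R)
state=q1 head=3 tape=baba_b[_]_   (q1,_)→(q4,c,L)
state=q4 head=2 tape=baba_[b]c_   (q4,b)→(q1,a,L)
state=q1 head=1 tape=baba[_]ac_   (q1,_)→(q4,c,L)
state=q4 head=0 tape=bab[a]cac_   (q4,a)→(q3,_,R)
state=q3 head=1 tape=bab_[c]ac_   (q3,c)→(q1,_,R)
state=q1 head=2 tape=bab__[a]c_   (q1,a)→(q0,c,R)
state=q0 head=3 tape=bab__c[c]_   (q0,c)→(q4,a,R)
state=q4 head=4 tape=bab__ca[_]   (q4,_)→(q3,c,L)
state=q3 head=3 tape=bab__c[a]c
At halt the head is at cell 3.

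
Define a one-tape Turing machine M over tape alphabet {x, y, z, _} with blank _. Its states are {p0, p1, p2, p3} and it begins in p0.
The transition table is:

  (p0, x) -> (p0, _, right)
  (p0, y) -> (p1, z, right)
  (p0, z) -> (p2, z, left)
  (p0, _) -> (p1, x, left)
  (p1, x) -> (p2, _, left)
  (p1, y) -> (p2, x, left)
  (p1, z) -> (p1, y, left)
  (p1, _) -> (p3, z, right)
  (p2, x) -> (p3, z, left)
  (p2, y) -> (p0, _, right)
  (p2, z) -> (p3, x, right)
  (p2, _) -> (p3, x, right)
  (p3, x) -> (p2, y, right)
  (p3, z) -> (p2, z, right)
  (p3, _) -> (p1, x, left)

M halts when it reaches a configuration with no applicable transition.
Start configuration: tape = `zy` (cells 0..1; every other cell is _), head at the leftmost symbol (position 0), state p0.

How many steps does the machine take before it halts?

state=p0 head=0 tape=_[z]y___   (p0,z)→(p2,z,left)
state=p2 head=-1 tape=[_]zy___   (p2,_)→(p3,x,right)
state=p3 head=0 tape=x[z]y___   (p3,z)→(p2,z,right)
state=p2 head=1 tape=xz[y]___   (p2,y)→(p0,_,right)
state=p0 head=2 tape=xz_[_]__   (p0,_)→(p1,x,left)
state=p1 head=1 tape=xz[_]x__   (p1,_)→(p3,z,right)
state=p3 head=2 tape=xzz[x]__   (p3,x)→(p2,y,right)
state=p2 head=3 tape=xzzy[_]_   (p2,_)→(p3,x,right)
state=p3 head=4 tape=xzzyx[_]   (p3,_)→(p1,x,left)
state=p1 head=3 tape=xzzy[x]x   (p1,x)→(p2,_,left)
state=p2 head=2 tape=xzz[y]_x   (p2,y)→(p0,_,right)
state=p0 head=3 tape=xzz_[_]x   (p0,_)→(p1,x,left)
state=p1 head=2 tape=xzz[_]xx   (p1,_)→(p3,z,right)
state=p3 head=3 tape=xzzz[x]x   (p3,x)→(p2,y,right)
state=p2 head=4 tape=xzzzy[x]   (p2,x)→(p3,z,left)
state=p3 head=3 tape=xzzz[y]z
M halts after 15 transitions.

15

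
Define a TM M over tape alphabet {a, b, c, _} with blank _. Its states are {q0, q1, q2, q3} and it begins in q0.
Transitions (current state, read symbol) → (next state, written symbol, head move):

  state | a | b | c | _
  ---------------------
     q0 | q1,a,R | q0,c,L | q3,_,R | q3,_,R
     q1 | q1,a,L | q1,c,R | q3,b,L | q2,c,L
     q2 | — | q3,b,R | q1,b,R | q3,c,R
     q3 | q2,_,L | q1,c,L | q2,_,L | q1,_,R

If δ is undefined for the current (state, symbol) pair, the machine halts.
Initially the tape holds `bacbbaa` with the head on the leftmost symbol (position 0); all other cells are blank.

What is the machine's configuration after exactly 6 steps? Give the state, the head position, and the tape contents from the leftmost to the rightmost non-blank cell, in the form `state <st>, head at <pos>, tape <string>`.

state=q0 head=0 tape=_[b]acbbaa   (q0,b)→(q0,c,L)
state=q0 head=-1 tape=[_]cacbbaa   (q0,_)→(q3,_,R)
state=q3 head=0 tape=_[c]acbbaa   (q3,c)→(q2,_,L)
state=q2 head=-1 tape=[_]_acbbaa   (q2,_)→(q3,c,R)
state=q3 head=0 tape=c[_]acbbaa   (q3,_)→(q1,_,R)
state=q1 head=1 tape=c_[a]cbbaa   (q1,a)→(q1,a,L)
state=q1 head=0 tape=c[_]acbbaa
After 6 steps: state q1, head at 0, tape c_acbbaa.

state q1, head at 0, tape c_acbbaa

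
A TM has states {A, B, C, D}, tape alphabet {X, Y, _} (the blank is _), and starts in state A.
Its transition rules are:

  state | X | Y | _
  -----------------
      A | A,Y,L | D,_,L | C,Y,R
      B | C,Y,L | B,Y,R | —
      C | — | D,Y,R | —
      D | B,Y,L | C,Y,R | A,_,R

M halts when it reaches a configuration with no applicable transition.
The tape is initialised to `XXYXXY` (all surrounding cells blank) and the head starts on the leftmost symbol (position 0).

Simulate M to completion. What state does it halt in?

state=A head=0 tape=_[X]XYXXY   (A,X)→(A,Y,L)
state=A head=-1 tape=[_]YXYXXY   (A,_)→(C,Y,R)
state=C head=0 tape=Y[Y]XYXXY   (C,Y)→(D,Y,R)
state=D head=1 tape=YY[X]YXXY   (D,X)→(B,Y,L)
state=B head=0 tape=Y[Y]YYXXY   (B,Y)→(B,Y,R)
state=B head=1 tape=YY[Y]YXXY   (B,Y)→(B,Y,R)
state=B head=2 tape=YYY[Y]XXY   (B,Y)→(B,Y,R)
state=B head=3 tape=YYYY[X]XY   (B,X)→(C,Y,L)
state=C head=2 tape=YYY[Y]YXY   (C,Y)→(D,Y,R)
state=D head=3 tape=YYYY[Y]XY   (D,Y)→(C,Y,R)
state=C head=4 tape=YYYYY[X]Y
No transition is defined for (C, X); M halts in state C.

C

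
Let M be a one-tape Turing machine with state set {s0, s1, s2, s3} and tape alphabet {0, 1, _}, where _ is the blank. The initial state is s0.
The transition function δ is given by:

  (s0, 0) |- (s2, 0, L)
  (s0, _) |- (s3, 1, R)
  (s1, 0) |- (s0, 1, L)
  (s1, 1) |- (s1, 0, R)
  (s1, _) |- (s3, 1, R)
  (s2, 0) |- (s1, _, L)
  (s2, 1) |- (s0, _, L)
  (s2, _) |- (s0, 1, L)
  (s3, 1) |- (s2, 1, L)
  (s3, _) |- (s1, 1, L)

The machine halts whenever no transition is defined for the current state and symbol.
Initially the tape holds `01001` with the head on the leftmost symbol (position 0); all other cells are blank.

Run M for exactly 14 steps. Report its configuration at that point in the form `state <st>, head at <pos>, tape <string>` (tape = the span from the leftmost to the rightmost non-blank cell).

state s0, head at -4, tape 1_011001

state=s0 head=0 tape=____[0]1001   (s0,0)→(s2,0,L)
state=s2 head=-1 tape=___[_]01001   (s2,_)→(s0,1,L)
state=s0 head=-2 tape=__[_]101001   (s0,_)→(s3,1,R)
state=s3 head=-1 tape=__1[1]01001   (s3,1)→(s2,1,L)
state=s2 head=-2 tape=__[1]101001   (s2,1)→(s0,_,L)
state=s0 head=-3 tape=_[_]_101001   (s0,_)→(s3,1,R)
state=s3 head=-2 tape=_1[_]101001   (s3,_)→(s1,1,L)
state=s1 head=-3 tape=_[1]1101001   (s1,1)→(s1,0,R)
state=s1 head=-2 tape=_0[1]101001   (s1,1)→(s1,0,R)
state=s1 head=-1 tape=_00[1]01001   (s1,1)→(s1,0,R)
state=s1 head=0 tape=_000[0]1001   (s1,0)→(s0,1,L)
state=s0 head=-1 tape=_00[0]11001   (s0,0)→(s2,0,L)
state=s2 head=-2 tape=_0[0]011001   (s2,0)→(s1,_,L)
state=s1 head=-3 tape=_[0]_011001   (s1,0)→(s0,1,L)
state=s0 head=-4 tape=[_]1_011001
After 14 steps: state s0, head at -4, tape 1_011001.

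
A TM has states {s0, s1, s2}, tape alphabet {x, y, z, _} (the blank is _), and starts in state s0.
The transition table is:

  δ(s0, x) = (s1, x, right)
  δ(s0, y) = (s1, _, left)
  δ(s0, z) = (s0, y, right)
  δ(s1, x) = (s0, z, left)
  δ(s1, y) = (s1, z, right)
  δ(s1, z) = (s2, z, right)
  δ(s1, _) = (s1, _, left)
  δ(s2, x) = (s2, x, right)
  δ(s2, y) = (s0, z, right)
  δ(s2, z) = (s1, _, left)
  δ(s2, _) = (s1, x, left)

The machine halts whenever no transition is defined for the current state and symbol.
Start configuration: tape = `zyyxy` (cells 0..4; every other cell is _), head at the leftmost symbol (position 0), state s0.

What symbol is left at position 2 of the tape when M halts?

z

state=s0 head=0 tape=[z]yyxy___   (s0,z)→(s0,y,right)
state=s0 head=1 tape=y[y]yxy___   (s0,y)→(s1,_,left)
state=s1 head=0 tape=[y]_yxy___   (s1,y)→(s1,z,right)
state=s1 head=1 tape=z[_]yxy___   (s1,_)→(s1,_,left)
state=s1 head=0 tape=[z]_yxy___   (s1,z)→(s2,z,right)
state=s2 head=1 tape=z[_]yxy___   (s2,_)→(s1,x,left)
state=s1 head=0 tape=[z]xyxy___   (s1,z)→(s2,z,right)
state=s2 head=1 tape=z[x]yxy___   (s2,x)→(s2,x,right)
state=s2 head=2 tape=zx[y]xy___   (s2,y)→(s0,z,right)
state=s0 head=3 tape=zxz[x]y___   (s0,x)→(s1,x,right)
state=s1 head=4 tape=zxzx[y]___   (s1,y)→(s1,z,right)
state=s1 head=5 tape=zxzxz[_]__   (s1,_)→(s1,_,left)
state=s1 head=4 tape=zxzx[z]___   (s1,z)→(s2,z,right)
state=s2 head=5 tape=zxzxz[_]__   (s2,_)→(s1,x,left)
state=s1 head=4 tape=zxzx[z]x__   (s1,z)→(s2,z,right)
state=s2 head=5 tape=zxzxz[x]__   (s2,x)→(s2,x,right)
state=s2 head=6 tape=zxzxzx[_]_   (s2,_)→(s1,x,left)
state=s1 head=5 tape=zxzxz[x]x_   (s1,x)→(s0,z,left)
state=s0 head=4 tape=zxzx[z]zx_   (s0,z)→(s0,y,right)
state=s0 head=5 tape=zxzxy[z]x_   (s0,z)→(s0,y,right)
state=s0 head=6 tape=zxzxyy[x]_   (s0,x)→(s1,x,right)
state=s1 head=7 tape=zxzxyyx[_]   (s1,_)→(s1,_,left)
state=s1 head=6 tape=zxzxyy[x]_   (s1,x)→(s0,z,left)
state=s0 head=5 tape=zxzxy[y]z_   (s0,y)→(s1,_,left)
state=s1 head=4 tape=zxzx[y]_z_   (s1,y)→(s1,z,right)
state=s1 head=5 tape=zxzxz[_]z_   (s1,_)→(s1,_,left)
state=s1 head=4 tape=zxzx[z]_z_   (s1,z)→(s2,z,right)
state=s2 head=5 tape=zxzxz[_]z_   (s2,_)→(s1,x,left)
state=s1 head=4 tape=zxzx[z]xz_   (s1,z)→(s2,z,right)
state=s2 head=5 tape=zxzxz[x]z_   (s2,x)→(s2,x,right)
state=s2 head=6 tape=zxzxzx[z]_   (s2,z)→(s1,_,left)
state=s1 head=5 tape=zxzxz[x]__   (s1,x)→(s0,z,left)
state=s0 head=4 tape=zxzx[z]z__   (s0,z)→(s0,y,right)
state=s0 head=5 tape=zxzxy[z]__   (s0,z)→(s0,y,right)
state=s0 head=6 tape=zxzxyy[_]_
Cell 2 holds z when M halts.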